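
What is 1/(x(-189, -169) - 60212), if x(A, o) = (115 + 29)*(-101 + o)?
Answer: -1/99092 ≈ -1.0092e-5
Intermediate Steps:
x(A, o) = -14544 + 144*o (x(A, o) = 144*(-101 + o) = -14544 + 144*o)
1/(x(-189, -169) - 60212) = 1/((-14544 + 144*(-169)) - 60212) = 1/((-14544 - 24336) - 60212) = 1/(-38880 - 60212) = 1/(-99092) = -1/99092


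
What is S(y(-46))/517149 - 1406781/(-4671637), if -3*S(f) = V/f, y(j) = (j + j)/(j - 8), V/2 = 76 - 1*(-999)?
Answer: 1854183980168/6174049474111 ≈ 0.30032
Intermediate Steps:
V = 2150 (V = 2*(76 - 1*(-999)) = 2*(76 + 999) = 2*1075 = 2150)
y(j) = 2*j/(-8 + j) (y(j) = (2*j)/(-8 + j) = 2*j/(-8 + j))
S(f) = -2150/(3*f)
S(y(-46))/517149 - 1406781/(-4671637) = -2150/(3*(2*(-46)/(-8 - 46)))/517149 - 1406781/(-4671637) = -2150/(3*(2*(-46)/(-54)))*(1/517149) - 1406781*(-1/4671637) = -2150/(3*(2*(-46)*(-1/54)))*(1/517149) + 1406781/4671637 = -2150/(3*46/27)*(1/517149) + 1406781/4671637 = -2150/3*27/46*(1/517149) + 1406781/4671637 = -9675/23*1/517149 + 1406781/4671637 = -1075/1321603 + 1406781/4671637 = 1854183980168/6174049474111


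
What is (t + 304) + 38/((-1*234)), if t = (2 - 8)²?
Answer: 39761/117 ≈ 339.84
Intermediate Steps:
t = 36 (t = (-6)² = 36)
(t + 304) + 38/((-1*234)) = (36 + 304) + 38/((-1*234)) = 340 + 38/(-234) = 340 + 38*(-1/234) = 340 - 19/117 = 39761/117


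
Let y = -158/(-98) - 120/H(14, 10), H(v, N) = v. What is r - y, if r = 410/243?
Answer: 102953/11907 ≈ 8.6464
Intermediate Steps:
r = 410/243 (r = 410*(1/243) = 410/243 ≈ 1.6872)
y = -341/49 (y = -158/(-98) - 120/14 = -158*(-1/98) - 120*1/14 = 79/49 - 60/7 = -341/49 ≈ -6.9592)
r - y = 410/243 - 1*(-341/49) = 410/243 + 341/49 = 102953/11907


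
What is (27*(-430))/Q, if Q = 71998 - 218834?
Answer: 5805/73418 ≈ 0.079068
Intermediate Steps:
Q = -146836
(27*(-430))/Q = (27*(-430))/(-146836) = -11610*(-1/146836) = 5805/73418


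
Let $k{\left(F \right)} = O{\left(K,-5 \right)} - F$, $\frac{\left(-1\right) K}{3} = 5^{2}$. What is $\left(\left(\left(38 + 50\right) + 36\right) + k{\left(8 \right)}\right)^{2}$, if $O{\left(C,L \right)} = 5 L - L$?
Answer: $9216$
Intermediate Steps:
$K = -75$ ($K = - 3 \cdot 5^{2} = \left(-3\right) 25 = -75$)
$O{\left(C,L \right)} = 4 L$
$k{\left(F \right)} = -20 - F$ ($k{\left(F \right)} = 4 \left(-5\right) - F = -20 - F$)
$\left(\left(\left(38 + 50\right) + 36\right) + k{\left(8 \right)}\right)^{2} = \left(\left(\left(38 + 50\right) + 36\right) - 28\right)^{2} = \left(\left(88 + 36\right) - 28\right)^{2} = \left(124 - 28\right)^{2} = 96^{2} = 9216$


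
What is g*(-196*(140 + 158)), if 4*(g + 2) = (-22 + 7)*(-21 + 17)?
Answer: -759304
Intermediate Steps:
g = 13 (g = -2 + ((-22 + 7)*(-21 + 17))/4 = -2 + (-15*(-4))/4 = -2 + (¼)*60 = -2 + 15 = 13)
g*(-196*(140 + 158)) = 13*(-196*(140 + 158)) = 13*(-196*298) = 13*(-58408) = -759304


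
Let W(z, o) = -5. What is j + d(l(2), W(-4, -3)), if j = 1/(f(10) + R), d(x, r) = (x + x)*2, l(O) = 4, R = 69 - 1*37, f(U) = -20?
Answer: 193/12 ≈ 16.083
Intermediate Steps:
R = 32 (R = 69 - 37 = 32)
d(x, r) = 4*x (d(x, r) = (2*x)*2 = 4*x)
j = 1/12 (j = 1/(-20 + 32) = 1/12 ≈ 0.083333)
j + d(l(2), W(-4, -3)) = 1/12 + 4*4 = 1/12 + 16 = 193/12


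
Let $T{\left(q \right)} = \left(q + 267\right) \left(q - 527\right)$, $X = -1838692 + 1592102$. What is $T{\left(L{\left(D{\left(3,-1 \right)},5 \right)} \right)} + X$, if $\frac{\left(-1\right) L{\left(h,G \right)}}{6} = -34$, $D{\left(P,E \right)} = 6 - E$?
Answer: $-398723$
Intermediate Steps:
$L{\left(h,G \right)} = 204$ ($L{\left(h,G \right)} = \left(-6\right) \left(-34\right) = 204$)
$X = -246590$
$T{\left(q \right)} = \left(-527 + q\right) \left(267 + q\right)$ ($T{\left(q \right)} = \left(267 + q\right) \left(-527 + q\right) = \left(-527 + q\right) \left(267 + q\right)$)
$T{\left(L{\left(D{\left(3,-1 \right)},5 \right)} \right)} + X = \left(-140709 + 204^{2} - 53040\right) - 246590 = \left(-140709 + 41616 - 53040\right) - 246590 = -152133 - 246590 = -398723$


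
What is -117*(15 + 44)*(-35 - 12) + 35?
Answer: 324476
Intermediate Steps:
-117*(15 + 44)*(-35 - 12) + 35 = -6903*(-47) + 35 = -117*(-2773) + 35 = 324441 + 35 = 324476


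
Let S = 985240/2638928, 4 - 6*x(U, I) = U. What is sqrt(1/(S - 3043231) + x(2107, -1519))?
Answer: 9*I*sqrt(17442464005785248718899106)/2007716627782 ≈ 18.722*I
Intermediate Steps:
x(U, I) = 2/3 - U/6
S = 123155/329866 (S = 985240*(1/2638928) = 123155/329866 ≈ 0.37335)
sqrt(1/(S - 3043231) + x(2107, -1519)) = sqrt(1/(123155/329866 - 3043231) + (2/3 - 1/6*2107)) = sqrt(1/(-1003858313891/329866) + (2/3 - 2107/6)) = sqrt(-329866/1003858313891 - 701/2) = sqrt(-703704678697323/2007716627782) = 9*I*sqrt(17442464005785248718899106)/2007716627782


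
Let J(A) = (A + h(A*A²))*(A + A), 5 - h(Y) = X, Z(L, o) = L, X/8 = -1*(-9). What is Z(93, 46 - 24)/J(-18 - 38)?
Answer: 31/4592 ≈ 0.0067509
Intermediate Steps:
X = 72 (X = 8*(-1*(-9)) = 8*9 = 72)
h(Y) = -67 (h(Y) = 5 - 1*72 = 5 - 72 = -67)
J(A) = 2*A*(-67 + A) (J(A) = (A - 67)*(A + A) = (-67 + A)*(2*A) = 2*A*(-67 + A))
Z(93, 46 - 24)/J(-18 - 38) = 93/((2*(-18 - 38)*(-67 + (-18 - 38)))) = 93/((2*(-56)*(-67 - 56))) = 93/((2*(-56)*(-123))) = 93/13776 = 93*(1/13776) = 31/4592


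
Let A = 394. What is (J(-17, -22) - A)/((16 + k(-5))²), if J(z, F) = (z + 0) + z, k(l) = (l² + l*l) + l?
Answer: -428/3721 ≈ -0.11502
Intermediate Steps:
k(l) = l + 2*l² (k(l) = (l² + l²) + l = 2*l² + l = l + 2*l²)
J(z, F) = 2*z (J(z, F) = z + z = 2*z)
(J(-17, -22) - A)/((16 + k(-5))²) = (2*(-17) - 1*394)/((16 - 5*(1 + 2*(-5)))²) = (-34 - 394)/((16 - 5*(1 - 10))²) = -428/(16 - 5*(-9))² = -428/(16 + 45)² = -428/(61²) = -428/3721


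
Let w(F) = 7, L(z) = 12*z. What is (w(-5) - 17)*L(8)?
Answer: -960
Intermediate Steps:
(w(-5) - 17)*L(8) = (7 - 17)*(12*8) = -10*96 = -960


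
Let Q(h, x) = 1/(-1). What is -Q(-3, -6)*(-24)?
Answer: -24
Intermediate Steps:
Q(h, x) = -1
-Q(-3, -6)*(-24) = -1*(-1)*(-24) = 1*(-24) = -24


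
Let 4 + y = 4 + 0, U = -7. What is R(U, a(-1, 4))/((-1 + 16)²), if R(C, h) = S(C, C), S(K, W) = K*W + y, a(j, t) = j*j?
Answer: 49/225 ≈ 0.21778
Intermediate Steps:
y = 0 (y = -4 + (4 + 0) = -4 + 4 = 0)
a(j, t) = j²
S(K, W) = K*W (S(K, W) = K*W + 0 = K*W)
R(C, h) = C² (R(C, h) = C*C = C²)
R(U, a(-1, 4))/((-1 + 16)²) = (-7)²/((-1 + 16)²) = 49/(15²) = 49/225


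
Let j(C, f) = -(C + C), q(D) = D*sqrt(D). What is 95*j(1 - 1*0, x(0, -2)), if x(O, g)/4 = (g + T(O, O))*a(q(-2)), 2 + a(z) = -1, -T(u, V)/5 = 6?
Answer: -190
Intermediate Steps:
T(u, V) = -30 (T(u, V) = -5*6 = -30)
q(D) = D**(3/2)
a(z) = -3 (a(z) = -2 - 1 = -3)
x(O, g) = 360 - 12*g (x(O, g) = 4*((g - 30)*(-3)) = 4*((-30 + g)*(-3)) = 4*(90 - 3*g) = 360 - 12*g)
j(C, f) = -2*C
95*j(1 - 1*0, x(0, -2)) = 95*(-2*(1 - 1*0)) = 95*(-2*(1 + 0)) = 95*(-2*1) = 95*(-2) = -190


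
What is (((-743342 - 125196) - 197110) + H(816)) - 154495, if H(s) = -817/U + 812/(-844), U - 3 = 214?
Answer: -55866903979/45787 ≈ -1.2201e+6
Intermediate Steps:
U = 217 (U = 3 + 214 = 217)
H(s) = -216438/45787 (H(s) = -817/217 + 812/(-844) = -817*1/217 + 812*(-1/844) = -817/217 - 203/211 = -216438/45787)
(((-743342 - 125196) - 197110) + H(816)) - 154495 = (((-743342 - 125196) - 197110) - 216438/45787) - 154495 = ((-868538 - 197110) - 216438/45787) - 154495 = (-1065648 - 216438/45787) - 154495 = -48793041414/45787 - 154495 = -55866903979/45787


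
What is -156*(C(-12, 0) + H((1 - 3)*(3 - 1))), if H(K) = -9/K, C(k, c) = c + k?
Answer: 1521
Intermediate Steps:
-156*(C(-12, 0) + H((1 - 3)*(3 - 1))) = -156*((0 - 12) - 9*1/((1 - 3)*(3 - 1))) = -156*(-12 - 9/((-2*2))) = -156*(-12 - 9/(-4)) = -156*(-12 - 9*(-1/4)) = -156*(-12 + 9/4) = -156*(-39/4) = 1521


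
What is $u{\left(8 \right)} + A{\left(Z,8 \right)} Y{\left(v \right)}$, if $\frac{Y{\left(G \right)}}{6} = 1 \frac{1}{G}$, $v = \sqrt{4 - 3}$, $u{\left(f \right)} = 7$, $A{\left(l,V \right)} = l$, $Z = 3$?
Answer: $25$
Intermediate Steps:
$v = 1$ ($v = \sqrt{1} = 1$)
$Y{\left(G \right)} = \frac{6}{G}$ ($Y{\left(G \right)} = 6 \cdot 1 \frac{1}{G} = \frac{6}{G}$)
$u{\left(8 \right)} + A{\left(Z,8 \right)} Y{\left(v \right)} = 7 + 3 \cdot \frac{6}{1} = 7 + 3 \cdot 6 \cdot 1 = 7 + 3 \cdot 6 = 7 + 18 = 25$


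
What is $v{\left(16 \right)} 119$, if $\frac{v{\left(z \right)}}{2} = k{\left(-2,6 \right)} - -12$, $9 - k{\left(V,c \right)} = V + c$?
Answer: $4046$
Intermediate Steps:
$k{\left(V,c \right)} = 9 - V - c$ ($k{\left(V,c \right)} = 9 - \left(V + c\right) = 9 - V - c$)
$v{\left(z \right)} = 34$ ($v{\left(z \right)} = 2 \left(\left(9 - -2 - 6\right) - -12\right) = 2 \left(\left(9 + 2 - 6\right) + 12\right) = 2 \left(5 + 12\right) = 2 \cdot 17 = 34$)
$v{\left(16 \right)} 119 = 34 \cdot 119 = 4046$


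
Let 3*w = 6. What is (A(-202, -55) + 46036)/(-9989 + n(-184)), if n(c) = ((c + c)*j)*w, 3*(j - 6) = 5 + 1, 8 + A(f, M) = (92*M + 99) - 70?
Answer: -40997/15877 ≈ -2.5822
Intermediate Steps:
w = 2 (w = (⅓)*6 = 2)
A(f, M) = 21 + 92*M (A(f, M) = -8 + ((92*M + 99) - 70) = -8 + ((99 + 92*M) - 70) = -8 + (29 + 92*M) = 21 + 92*M)
j = 8 (j = 6 + (5 + 1)/3 = 6 + (⅓)*6 = 6 + 2 = 8)
n(c) = 32*c (n(c) = ((c + c)*8)*2 = ((2*c)*8)*2 = (16*c)*2 = 32*c)
(A(-202, -55) + 46036)/(-9989 + n(-184)) = ((21 + 92*(-55)) + 46036)/(-9989 + 32*(-184)) = ((21 - 5060) + 46036)/(-9989 - 5888) = (-5039 + 46036)/(-15877) = 40997*(-1/15877) = -40997/15877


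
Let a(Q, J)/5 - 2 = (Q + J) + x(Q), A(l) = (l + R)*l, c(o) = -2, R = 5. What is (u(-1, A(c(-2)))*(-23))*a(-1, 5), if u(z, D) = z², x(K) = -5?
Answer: -115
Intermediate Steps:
A(l) = l*(5 + l) (A(l) = (l + 5)*l = (5 + l)*l = l*(5 + l))
a(Q, J) = -15 + 5*J + 5*Q (a(Q, J) = 10 + 5*((Q + J) - 5) = 10 + 5*((J + Q) - 5) = 10 + 5*(-5 + J + Q) = 10 + (-25 + 5*J + 5*Q) = -15 + 5*J + 5*Q)
(u(-1, A(c(-2)))*(-23))*a(-1, 5) = ((-1)²*(-23))*(-15 + 5*5 + 5*(-1)) = (1*(-23))*(-15 + 25 - 5) = -23*5 = -115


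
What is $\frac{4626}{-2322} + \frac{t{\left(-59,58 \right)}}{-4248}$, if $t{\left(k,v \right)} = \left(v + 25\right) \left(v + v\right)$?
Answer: $- \frac{194479}{45666} \approx -4.2587$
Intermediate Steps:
$t{\left(k,v \right)} = 2 v \left(25 + v\right)$ ($t{\left(k,v \right)} = \left(25 + v\right) 2 v = 2 v \left(25 + v\right)$)
$\frac{4626}{-2322} + \frac{t{\left(-59,58 \right)}}{-4248} = \frac{4626}{-2322} + \frac{2 \cdot 58 \left(25 + 58\right)}{-4248} = 4626 \left(- \frac{1}{2322}\right) + 2 \cdot 58 \cdot 83 \left(- \frac{1}{4248}\right) = - \frac{257}{129} + 9628 \left(- \frac{1}{4248}\right) = - \frac{257}{129} - \frac{2407}{1062} = - \frac{194479}{45666}$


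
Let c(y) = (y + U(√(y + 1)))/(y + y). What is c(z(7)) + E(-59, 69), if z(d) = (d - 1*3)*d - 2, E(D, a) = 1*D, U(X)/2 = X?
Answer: -117/2 + 3*√3/26 ≈ -58.300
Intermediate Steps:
U(X) = 2*X
E(D, a) = D
z(d) = -2 + d*(-3 + d) (z(d) = (d - 3)*d - 2 = (-3 + d)*d - 2 = d*(-3 + d) - 2 = -2 + d*(-3 + d))
c(y) = (y + 2*√(1 + y))/(2*y) (c(y) = (y + 2*√(y + 1))/(y + y) = (y + 2*√(1 + y))/((2*y)) = (y + 2*√(1 + y))*(1/(2*y)) = (y + 2*√(1 + y))/(2*y))
c(z(7)) + E(-59, 69) = (√(1 + (-2 + 7² - 3*7)) + (-2 + 7² - 3*7)/2)/(-2 + 7² - 3*7) - 59 = (√(1 + (-2 + 49 - 21)) + (-2 + 49 - 21)/2)/(-2 + 49 - 21) - 59 = (√(1 + 26) + (½)*26)/26 - 59 = (√27 + 13)/26 - 59 = (3*√3 + 13)/26 - 59 = (13 + 3*√3)/26 - 59 = (½ + 3*√3/26) - 59 = -117/2 + 3*√3/26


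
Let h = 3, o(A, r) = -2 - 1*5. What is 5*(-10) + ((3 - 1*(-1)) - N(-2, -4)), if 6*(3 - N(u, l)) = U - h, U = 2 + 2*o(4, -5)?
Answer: -103/2 ≈ -51.500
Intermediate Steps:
o(A, r) = -7 (o(A, r) = -2 - 5 = -7)
U = -12 (U = 2 + 2*(-7) = 2 - 14 = -12)
N(u, l) = 11/2 (N(u, l) = 3 - (-12 - 1*3)/6 = 3 - (-12 - 3)/6 = 3 - ⅙*(-15) = 3 + 5/2 = 11/2)
5*(-10) + ((3 - 1*(-1)) - N(-2, -4)) = 5*(-10) + ((3 - 1*(-1)) - 1*11/2) = -50 + ((3 + 1) - 11/2) = -50 + (4 - 11/2) = -50 - 3/2 = -103/2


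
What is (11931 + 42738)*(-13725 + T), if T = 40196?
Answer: 1447143099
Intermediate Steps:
(11931 + 42738)*(-13725 + T) = (11931 + 42738)*(-13725 + 40196) = 54669*26471 = 1447143099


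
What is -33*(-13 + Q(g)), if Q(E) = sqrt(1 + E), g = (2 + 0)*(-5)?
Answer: 429 - 99*I ≈ 429.0 - 99.0*I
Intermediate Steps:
g = -10 (g = 2*(-5) = -10)
-33*(-13 + Q(g)) = -33*(-13 + sqrt(1 - 10)) = -33*(-13 + sqrt(-9)) = -33*(-13 + 3*I) = 429 - 99*I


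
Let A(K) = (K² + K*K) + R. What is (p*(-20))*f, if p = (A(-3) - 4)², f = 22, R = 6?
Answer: -176000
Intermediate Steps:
A(K) = 6 + 2*K² (A(K) = (K² + K*K) + 6 = (K² + K²) + 6 = 2*K² + 6 = 6 + 2*K²)
p = 400 (p = ((6 + 2*(-3)²) - 4)² = ((6 + 2*9) - 4)² = ((6 + 18) - 4)² = (24 - 4)² = 20² = 400)
(p*(-20))*f = (400*(-20))*22 = -8000*22 = -176000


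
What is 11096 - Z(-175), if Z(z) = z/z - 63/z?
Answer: 277366/25 ≈ 11095.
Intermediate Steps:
Z(z) = 1 - 63/z
11096 - Z(-175) = 11096 - (-63 - 175)/(-175) = 11096 - (-1)*(-238)/175 = 11096 - 1*34/25 = 11096 - 34/25 = 277366/25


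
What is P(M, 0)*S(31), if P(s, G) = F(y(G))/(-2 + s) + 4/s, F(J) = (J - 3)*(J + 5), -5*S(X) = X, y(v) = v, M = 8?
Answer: 62/5 ≈ 12.400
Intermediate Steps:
S(X) = -X/5
F(J) = (-3 + J)*(5 + J)
P(s, G) = 4/s + (-15 + G² + 2*G)/(-2 + s) (P(s, G) = (-15 + G² + 2*G)/(-2 + s) + 4/s = 4/s + (-15 + G² + 2*G)/(-2 + s))
P(M, 0)*S(31) = ((-8 + 4*8 + 8*(-15 + 0² + 2*0))/(8*(-2 + 8)))*(-⅕*31) = ((⅛)*(-8 + 32 + 8*(-15 + 0 + 0))/6)*(-31/5) = ((⅛)*(⅙)*(-8 + 32 + 8*(-15)))*(-31/5) = ((⅛)*(⅙)*(-8 + 32 - 120))*(-31/5) = ((⅛)*(⅙)*(-96))*(-31/5) = -2*(-31/5) = 62/5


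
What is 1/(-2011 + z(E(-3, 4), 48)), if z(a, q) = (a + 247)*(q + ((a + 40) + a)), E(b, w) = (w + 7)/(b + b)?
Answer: 18/335965 ≈ 5.3577e-5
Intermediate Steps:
E(b, w) = (7 + w)/(2*b) (E(b, w) = (7 + w)/((2*b)) = (7 + w)*(1/(2*b)) = (7 + w)/(2*b))
z(a, q) = (247 + a)*(40 + q + 2*a) (z(a, q) = (247 + a)*(q + ((40 + a) + a)) = (247 + a)*(q + (40 + 2*a)) = (247 + a)*(40 + q + 2*a))
1/(-2011 + z(E(-3, 4), 48)) = 1/(-2011 + (9880 + 2*((1/2)*(7 + 4)/(-3))**2 + 247*48 + 534*((1/2)*(7 + 4)/(-3)) + ((1/2)*(7 + 4)/(-3))*48)) = 1/(-2011 + (9880 + 2*((1/2)*(-1/3)*11)**2 + 11856 + 534*((1/2)*(-1/3)*11) + ((1/2)*(-1/3)*11)*48)) = 1/(-2011 + (9880 + 2*(-11/6)**2 + 11856 + 534*(-11/6) - 11/6*48)) = 1/(-2011 + (9880 + 2*(121/36) + 11856 - 979 - 88)) = 1/(-2011 + (9880 + 121/18 + 11856 - 979 - 88)) = 1/(-2011 + 372163/18) = 1/(335965/18) = 18/335965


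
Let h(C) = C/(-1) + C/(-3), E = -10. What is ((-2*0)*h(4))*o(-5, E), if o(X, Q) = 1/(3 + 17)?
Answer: 0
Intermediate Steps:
o(X, Q) = 1/20
h(C) = -4*C/3 (h(C) = C*(-1) + C*(-1/3) = -C - C/3 = -4*C/3)
((-2*0)*h(4))*o(-5, E) = ((-2*0)*(-4/3*4))*(1/20) = (0*(-16/3))*(1/20) = 0*(1/20) = 0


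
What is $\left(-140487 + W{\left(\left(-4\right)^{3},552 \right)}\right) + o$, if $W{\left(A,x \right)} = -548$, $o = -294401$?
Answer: $-435436$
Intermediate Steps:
$\left(-140487 + W{\left(\left(-4\right)^{3},552 \right)}\right) + o = \left(-140487 - 548\right) - 294401 = -141035 - 294401 = -435436$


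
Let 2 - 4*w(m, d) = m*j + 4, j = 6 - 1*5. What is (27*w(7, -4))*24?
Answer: -1458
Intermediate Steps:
j = 1 (j = 6 - 5 = 1)
w(m, d) = -½ - m/4 (w(m, d) = ½ - (m*1 + 4)/4 = ½ - (m + 4)/4 = ½ - (4 + m)/4 = ½ + (-1 - m/4) = -½ - m/4)
(27*w(7, -4))*24 = (27*(-½ - ¼*7))*24 = (27*(-½ - 7/4))*24 = (27*(-9/4))*24 = -243/4*24 = -1458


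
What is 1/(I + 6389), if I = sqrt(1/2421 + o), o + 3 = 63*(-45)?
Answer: 15467769/98830446938 - 3*I*sqrt(1848244393)/98830446938 ≈ 0.00015651 - 1.305e-6*I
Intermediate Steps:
o = -2838 (o = -3 + 63*(-45) = -3 - 2835 = -2838)
I = I*sqrt(1848244393)/807 (I = sqrt(1/2421 - 2838) = sqrt(-6870797/2421) = I*sqrt(1848244393)/807 ≈ 53.273*I)
1/(I + 6389) = 1/(I*sqrt(1848244393)/807 + 6389) = 1/(6389 + I*sqrt(1848244393)/807)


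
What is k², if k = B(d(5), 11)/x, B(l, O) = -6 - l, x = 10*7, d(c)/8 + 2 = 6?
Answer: 361/1225 ≈ 0.29469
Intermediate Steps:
d(c) = 32 (d(c) = -16 + 8*6 = -16 + 48 = 32)
x = 70
k = -19/35 (k = (-6 - 1*32)/70 = (-6 - 32)*(1/70) = -38*1/70 = -19/35 ≈ -0.54286)
k² = (-19/35)² = 361/1225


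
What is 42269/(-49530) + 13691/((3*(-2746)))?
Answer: -85527271/34002345 ≈ -2.5153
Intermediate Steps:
42269/(-49530) + 13691/((3*(-2746))) = 42269*(-1/49530) + 13691/(-8238) = -42269/49530 + 13691*(-1/8238) = -42269/49530 - 13691/8238 = -85527271/34002345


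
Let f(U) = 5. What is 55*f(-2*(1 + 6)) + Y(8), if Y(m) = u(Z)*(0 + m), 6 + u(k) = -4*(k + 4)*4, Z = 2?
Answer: -541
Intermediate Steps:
u(k) = -70 - 16*k (u(k) = -6 - 4*(k + 4)*4 = -6 - 4*(4 + k)*4 = -6 + (-16 - 4*k)*4 = -6 + (-64 - 16*k) = -70 - 16*k)
Y(m) = -102*m (Y(m) = (-70 - 16*2)*(0 + m) = (-70 - 32)*m = -102*m)
55*f(-2*(1 + 6)) + Y(8) = 55*5 - 102*8 = 275 - 816 = -541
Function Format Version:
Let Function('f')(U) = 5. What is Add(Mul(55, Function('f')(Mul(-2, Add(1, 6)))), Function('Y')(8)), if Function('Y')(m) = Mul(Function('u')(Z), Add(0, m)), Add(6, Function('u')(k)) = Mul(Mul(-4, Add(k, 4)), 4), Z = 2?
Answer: -541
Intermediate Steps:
Function('u')(k) = Add(-70, Mul(-16, k)) (Function('u')(k) = Add(-6, Mul(Mul(-4, Add(k, 4)), 4)) = Add(-6, Mul(Mul(-4, Add(4, k)), 4)) = Add(-6, Mul(Add(-16, Mul(-4, k)), 4)) = Add(-6, Add(-64, Mul(-16, k))) = Add(-70, Mul(-16, k)))
Function('Y')(m) = Mul(-102, m) (Function('Y')(m) = Mul(Add(-70, Mul(-16, 2)), Add(0, m)) = Mul(Add(-70, -32), m) = Mul(-102, m))
Add(Mul(55, Function('f')(Mul(-2, Add(1, 6)))), Function('Y')(8)) = Add(Mul(55, 5), Mul(-102, 8)) = Add(275, -816) = -541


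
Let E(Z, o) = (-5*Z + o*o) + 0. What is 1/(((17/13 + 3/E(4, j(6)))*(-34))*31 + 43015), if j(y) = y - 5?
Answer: 247/10325369 ≈ 2.3922e-5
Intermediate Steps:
j(y) = -5 + y
E(Z, o) = o² - 5*Z (E(Z, o) = (-5*Z + o²) + 0 = (o² - 5*Z) + 0 = o² - 5*Z)
1/(((17/13 + 3/E(4, j(6)))*(-34))*31 + 43015) = 1/(((17/13 + 3/((-5 + 6)² - 5*4))*(-34))*31 + 43015) = 1/(((17*(1/13) + 3/(1² - 20))*(-34))*31 + 43015) = 1/(((17/13 + 3/(1 - 20))*(-34))*31 + 43015) = 1/(((17/13 + 3/(-19))*(-34))*31 + 43015) = 1/(((17/13 + 3*(-1/19))*(-34))*31 + 43015) = 1/(((17/13 - 3/19)*(-34))*31 + 43015) = 1/(((284/247)*(-34))*31 + 43015) = 1/(-9656/247*31 + 43015) = 1/(-299336/247 + 43015) = 1/(10325369/247) = 247/10325369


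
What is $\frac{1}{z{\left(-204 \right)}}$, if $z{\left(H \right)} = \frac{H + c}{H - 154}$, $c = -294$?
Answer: $\frac{179}{249} \approx 0.71888$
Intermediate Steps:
$z{\left(H \right)} = \frac{-294 + H}{-154 + H}$ ($z{\left(H \right)} = \frac{H - 294}{H - 154} = \frac{-294 + H}{H - 154} = \frac{-294 + H}{-154 + H}$)
$\frac{1}{z{\left(-204 \right)}} = \frac{1}{\frac{1}{-154 - 204} \left(-294 - 204\right)} = \frac{1}{\frac{1}{-358} \left(-498\right)} = \frac{1}{\left(- \frac{1}{358}\right) \left(-498\right)} = \frac{1}{\frac{249}{179}} = \frac{179}{249}$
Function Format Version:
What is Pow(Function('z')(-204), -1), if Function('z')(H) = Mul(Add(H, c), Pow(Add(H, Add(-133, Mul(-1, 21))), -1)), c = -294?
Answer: Rational(179, 249) ≈ 0.71888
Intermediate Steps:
Function('z')(H) = Mul(Pow(Add(-154, H), -1), Add(-294, H)) (Function('z')(H) = Mul(Add(H, -294), Pow(Add(H, Add(-133, Mul(-1, 21))), -1)) = Mul(Add(-294, H), Pow(Add(H, Add(-133, -21)), -1)) = Mul(Add(-294, H), Pow(Add(H, -154), -1)) = Mul(Add(-294, H), Pow(Add(-154, H), -1)) = Mul(Pow(Add(-154, H), -1), Add(-294, H)))
Pow(Function('z')(-204), -1) = Pow(Mul(Pow(Add(-154, -204), -1), Add(-294, -204)), -1) = Pow(Mul(Pow(-358, -1), -498), -1) = Pow(Mul(Rational(-1, 358), -498), -1) = Pow(Rational(249, 179), -1) = Rational(179, 249)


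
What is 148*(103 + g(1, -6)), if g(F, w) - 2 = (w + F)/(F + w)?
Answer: 15688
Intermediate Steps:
g(F, w) = 3 (g(F, w) = 2 + (w + F)/(F + w) = 2 + (F + w)/(F + w) = 2 + 1 = 3)
148*(103 + g(1, -6)) = 148*(103 + 3) = 148*106 = 15688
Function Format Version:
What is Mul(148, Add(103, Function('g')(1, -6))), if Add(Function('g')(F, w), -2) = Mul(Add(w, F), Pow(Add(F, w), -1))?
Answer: 15688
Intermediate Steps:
Function('g')(F, w) = 3 (Function('g')(F, w) = Add(2, Mul(Add(w, F), Pow(Add(F, w), -1))) = Add(2, Mul(Add(F, w), Pow(Add(F, w), -1))) = Add(2, 1) = 3)
Mul(148, Add(103, Function('g')(1, -6))) = Mul(148, Add(103, 3)) = Mul(148, 106) = 15688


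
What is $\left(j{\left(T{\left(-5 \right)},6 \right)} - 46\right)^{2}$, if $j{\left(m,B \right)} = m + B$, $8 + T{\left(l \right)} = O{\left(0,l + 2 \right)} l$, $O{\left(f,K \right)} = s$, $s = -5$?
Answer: $529$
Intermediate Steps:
$O{\left(f,K \right)} = -5$
$T{\left(l \right)} = -8 - 5 l$
$j{\left(m,B \right)} = B + m$
$\left(j{\left(T{\left(-5 \right)},6 \right)} - 46\right)^{2} = \left(\left(6 - -17\right) - 46\right)^{2} = \left(\left(6 + \left(-8 + 25\right)\right) - 46\right)^{2} = \left(\left(6 + 17\right) - 46\right)^{2} = \left(23 - 46\right)^{2} = \left(-23\right)^{2} = 529$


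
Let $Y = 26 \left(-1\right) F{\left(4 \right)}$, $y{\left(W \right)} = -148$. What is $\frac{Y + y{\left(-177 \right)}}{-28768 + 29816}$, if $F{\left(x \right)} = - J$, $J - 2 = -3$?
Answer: $- \frac{87}{524} \approx -0.16603$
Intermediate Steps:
$J = -1$ ($J = 2 - 3 = -1$)
$F{\left(x \right)} = 1$ ($F{\left(x \right)} = \left(-1\right) \left(-1\right) = 1$)
$Y = -26$ ($Y = 26 \left(-1\right) 1 = \left(-26\right) 1 = -26$)
$\frac{Y + y{\left(-177 \right)}}{-28768 + 29816} = \frac{-26 - 148}{-28768 + 29816} = - \frac{174}{1048} = \left(-174\right) \frac{1}{1048} = - \frac{87}{524}$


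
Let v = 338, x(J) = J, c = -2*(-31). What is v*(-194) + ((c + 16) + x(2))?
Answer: -65492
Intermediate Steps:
c = 62
v*(-194) + ((c + 16) + x(2)) = 338*(-194) + ((62 + 16) + 2) = -65572 + (78 + 2) = -65572 + 80 = -65492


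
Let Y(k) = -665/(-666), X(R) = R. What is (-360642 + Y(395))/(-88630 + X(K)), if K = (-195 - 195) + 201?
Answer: 240186907/59153454 ≈ 4.0604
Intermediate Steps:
K = -189 (K = -390 + 201 = -189)
Y(k) = 665/666 (Y(k) = -665*(-1/666) = 665/666)
(-360642 + Y(395))/(-88630 + X(K)) = (-360642 + 665/666)/(-88630 - 189) = -240186907/666/(-88819) = -240186907/666*(-1/88819) = 240186907/59153454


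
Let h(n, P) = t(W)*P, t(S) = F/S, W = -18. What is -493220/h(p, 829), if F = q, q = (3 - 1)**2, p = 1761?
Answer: 2219490/829 ≈ 2677.3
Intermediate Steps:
q = 4 (q = 2**2 = 4)
F = 4
t(S) = 4/S
h(n, P) = -2*P/9 (h(n, P) = (4/(-18))*P = (4*(-1/18))*P = -2*P/9)
-493220/h(p, 829) = -493220/((-2/9*829)) = -493220/(-1658/9) = -493220*(-9/1658) = 2219490/829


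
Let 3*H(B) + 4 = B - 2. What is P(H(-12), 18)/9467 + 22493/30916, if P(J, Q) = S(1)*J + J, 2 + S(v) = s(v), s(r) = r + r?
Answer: 212755735/292681772 ≈ 0.72692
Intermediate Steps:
s(r) = 2*r
H(B) = -2 + B/3 (H(B) = -4/3 + (B - 2)/3 = -4/3 + (-2 + B)/3 = -4/3 + (-⅔ + B/3) = -2 + B/3)
S(v) = -2 + 2*v
P(J, Q) = J (P(J, Q) = (-2 + 2*1)*J + J = (-2 + 2)*J + J = 0*J + J = 0 + J = J)
P(H(-12), 18)/9467 + 22493/30916 = (-2 + (⅓)*(-12))/9467 + 22493/30916 = (-2 - 4)*(1/9467) + 22493*(1/30916) = -6*1/9467 + 22493/30916 = -6/9467 + 22493/30916 = 212755735/292681772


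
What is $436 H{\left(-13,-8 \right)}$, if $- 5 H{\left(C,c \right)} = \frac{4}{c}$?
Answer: $\frac{218}{5} \approx 43.6$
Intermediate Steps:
$H{\left(C,c \right)} = - \frac{4}{5 c}$ ($H{\left(C,c \right)} = - \frac{4 \frac{1}{c}}{5} = - \frac{4}{5 c}$)
$436 H{\left(-13,-8 \right)} = 436 \left(- \frac{4}{5 \left(-8\right)}\right) = 436 \left(\left(- \frac{4}{5}\right) \left(- \frac{1}{8}\right)\right) = 436 \cdot \frac{1}{10} = \frac{218}{5}$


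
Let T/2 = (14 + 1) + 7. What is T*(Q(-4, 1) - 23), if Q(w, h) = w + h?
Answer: -1144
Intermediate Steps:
Q(w, h) = h + w
T = 44 (T = 2*((14 + 1) + 7) = 2*(15 + 7) = 2*22 = 44)
T*(Q(-4, 1) - 23) = 44*((1 - 4) - 23) = 44*(-3 - 23) = 44*(-26) = -1144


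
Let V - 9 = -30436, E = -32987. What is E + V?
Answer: -63414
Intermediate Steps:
V = -30427 (V = 9 - 30436 = -30427)
E + V = -32987 - 30427 = -63414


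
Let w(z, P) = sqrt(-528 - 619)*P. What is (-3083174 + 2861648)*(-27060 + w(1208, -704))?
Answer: 5994493560 + 155954304*I*sqrt(1147) ≈ 5.9945e+9 + 5.2818e+9*I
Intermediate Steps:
w(z, P) = I*P*sqrt(1147) (w(z, P) = sqrt(-1147)*P = (I*sqrt(1147))*P = I*P*sqrt(1147))
(-3083174 + 2861648)*(-27060 + w(1208, -704)) = (-3083174 + 2861648)*(-27060 + I*(-704)*sqrt(1147)) = -221526*(-27060 - 704*I*sqrt(1147)) = 5994493560 + 155954304*I*sqrt(1147)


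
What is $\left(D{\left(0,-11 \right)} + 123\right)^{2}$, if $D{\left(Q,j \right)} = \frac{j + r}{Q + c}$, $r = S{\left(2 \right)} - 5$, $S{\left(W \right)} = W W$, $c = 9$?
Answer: $\frac{133225}{9} \approx 14803.0$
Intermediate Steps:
$S{\left(W \right)} = W^{2}$
$r = -1$ ($r = 2^{2} - 5 = 4 - 5 = -1$)
$D{\left(Q,j \right)} = \frac{-1 + j}{9 + Q}$ ($D{\left(Q,j \right)} = \frac{j - 1}{Q + 9} = \frac{-1 + j}{9 + Q}$)
$\left(D{\left(0,-11 \right)} + 123\right)^{2} = \left(\frac{-1 - 11}{9 + 0} + 123\right)^{2} = \left(\frac{1}{9} \left(-12\right) + 123\right)^{2} = \left(- \frac{4}{3} + 123\right)^{2} = \left(\frac{365}{3}\right)^{2} = \frac{133225}{9}$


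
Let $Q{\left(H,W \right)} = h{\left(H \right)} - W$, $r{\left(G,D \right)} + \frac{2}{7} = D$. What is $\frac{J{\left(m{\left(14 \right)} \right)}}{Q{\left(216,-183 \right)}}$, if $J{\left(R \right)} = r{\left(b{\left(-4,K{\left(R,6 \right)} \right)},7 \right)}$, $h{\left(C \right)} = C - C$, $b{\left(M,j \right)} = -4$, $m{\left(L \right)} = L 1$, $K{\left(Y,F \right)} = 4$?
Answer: $\frac{47}{1281} \approx 0.03669$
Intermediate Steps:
$m{\left(L \right)} = L$
$h{\left(C \right)} = 0$
$r{\left(G,D \right)} = - \frac{2}{7} + D$
$J{\left(R \right)} = \frac{47}{7}$ ($J{\left(R \right)} = - \frac{2}{7} + 7 = \frac{47}{7}$)
$Q{\left(H,W \right)} = - W$ ($Q{\left(H,W \right)} = 0 - W = - W$)
$\frac{J{\left(m{\left(14 \right)} \right)}}{Q{\left(216,-183 \right)}} = \frac{47}{7 \left(\left(-1\right) \left(-183\right)\right)} = \frac{47}{7 \cdot 183} = \frac{47}{7} \cdot \frac{1}{183} = \frac{47}{1281}$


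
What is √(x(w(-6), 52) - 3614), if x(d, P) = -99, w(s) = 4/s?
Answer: I*√3713 ≈ 60.934*I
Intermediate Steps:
√(x(w(-6), 52) - 3614) = √(-99 - 3614) = √(-3713) = I*√3713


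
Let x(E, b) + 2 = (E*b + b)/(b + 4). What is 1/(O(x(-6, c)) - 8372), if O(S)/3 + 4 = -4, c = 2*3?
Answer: -1/8396 ≈ -0.00011910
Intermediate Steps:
c = 6
x(E, b) = -2 + (b + E*b)/(4 + b) (x(E, b) = -2 + (E*b + b)/(b + 4) = -2 + (b + E*b)/(4 + b))
O(S) = -24 (O(S) = -12 + 3*(-4) = -12 - 12 = -24)
1/(O(x(-6, c)) - 8372) = 1/(-24 - 8372) = 1/(-8396) = -1/8396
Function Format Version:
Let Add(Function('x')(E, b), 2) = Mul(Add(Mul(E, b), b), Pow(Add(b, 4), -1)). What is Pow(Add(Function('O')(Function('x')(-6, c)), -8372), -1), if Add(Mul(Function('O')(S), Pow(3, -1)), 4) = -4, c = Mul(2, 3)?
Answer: Rational(-1, 8396) ≈ -0.00011910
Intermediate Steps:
c = 6
Function('x')(E, b) = Add(-2, Mul(Pow(Add(4, b), -1), Add(b, Mul(E, b)))) (Function('x')(E, b) = Add(-2, Mul(Add(Mul(E, b), b), Pow(Add(b, 4), -1))) = Add(-2, Mul(Add(b, Mul(E, b)), Pow(Add(4, b), -1))) = Add(-2, Mul(Pow(Add(4, b), -1), Add(b, Mul(E, b)))))
Function('O')(S) = -24 (Function('O')(S) = Add(-12, Mul(3, -4)) = Add(-12, -12) = -24)
Pow(Add(Function('O')(Function('x')(-6, c)), -8372), -1) = Pow(Add(-24, -8372), -1) = Pow(-8396, -1) = Rational(-1, 8396)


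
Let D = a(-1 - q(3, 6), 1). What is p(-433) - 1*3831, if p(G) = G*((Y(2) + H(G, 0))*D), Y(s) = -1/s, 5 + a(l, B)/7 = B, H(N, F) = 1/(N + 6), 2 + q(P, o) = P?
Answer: -605205/61 ≈ -9921.4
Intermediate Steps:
q(P, o) = -2 + P
H(N, F) = 1/(6 + N)
a(l, B) = -35 + 7*B
D = -28 (D = -35 + 7*1 = -35 + 7 = -28)
p(G) = G*(14 - 28/(6 + G)) (p(G) = G*((-1/2 + 1/(6 + G))*(-28)) = G*(14 - 28/(6 + G)))
p(-433) - 1*3831 = 14*(-433)*(4 - 433)/(6 - 433) - 1*3831 = 14*(-433)*(-429)/(-427) - 3831 = 14*(-433)*(-1/427)*(-429) - 3831 = -371514/61 - 3831 = -605205/61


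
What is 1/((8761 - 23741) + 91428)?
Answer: 1/76448 ≈ 1.3081e-5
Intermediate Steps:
1/((8761 - 23741) + 91428) = 1/(-14980 + 91428) = 1/76448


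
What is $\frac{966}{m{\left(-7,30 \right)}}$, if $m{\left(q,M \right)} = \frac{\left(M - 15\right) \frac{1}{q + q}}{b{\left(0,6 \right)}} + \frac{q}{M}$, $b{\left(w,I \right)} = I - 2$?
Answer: $- \frac{811440}{421} \approx -1927.4$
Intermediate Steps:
$b{\left(w,I \right)} = -2 + I$ ($b{\left(w,I \right)} = I - 2 = -2 + I$)
$m{\left(q,M \right)} = \frac{q}{M} + \frac{-15 + M}{8 q}$ ($m{\left(q,M \right)} = \frac{\left(M - 15\right) \frac{1}{q + q}}{-2 + 6} + \frac{q}{M} = \frac{\left(-15 + M\right) \frac{1}{2 q}}{4} + \frac{q}{M} = \left(-15 + M\right) \frac{1}{2 q} \frac{1}{4} + \frac{q}{M} = \frac{-15 + M}{2 q} \frac{1}{4} + \frac{q}{M} = \frac{-15 + M}{8 q} + \frac{q}{M} = \frac{q}{M} + \frac{-15 + M}{8 q}$)
$\frac{966}{m{\left(-7,30 \right)}} = \frac{966}{\frac{1}{30} \frac{1}{-7} \left(\left(-7\right)^{2} + \frac{1}{8} \cdot 30 \left(-15 + 30\right)\right)} = \frac{966}{\frac{1}{30} \left(- \frac{1}{7}\right) \left(49 + \frac{1}{8} \cdot 30 \cdot 15\right)} = \frac{966}{\frac{1}{30} \left(- \frac{1}{7}\right) \left(49 + \frac{225}{4}\right)} = \frac{966}{\frac{1}{30} \left(- \frac{1}{7}\right) \frac{421}{4}} = \frac{966}{- \frac{421}{840}} = 966 \left(- \frac{840}{421}\right) = - \frac{811440}{421}$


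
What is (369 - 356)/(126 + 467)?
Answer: 13/593 ≈ 0.021922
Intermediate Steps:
(369 - 356)/(126 + 467) = 13/593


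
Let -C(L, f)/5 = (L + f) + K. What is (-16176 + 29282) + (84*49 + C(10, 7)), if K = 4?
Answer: 17117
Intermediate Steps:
C(L, f) = -20 - 5*L - 5*f (C(L, f) = -5*((L + f) + 4) = -5*(4 + L + f) = -20 - 5*L - 5*f)
(-16176 + 29282) + (84*49 + C(10, 7)) = (-16176 + 29282) + (84*49 + (-20 - 5*10 - 5*7)) = 13106 + (4116 + (-20 - 50 - 35)) = 13106 + (4116 - 105) = 13106 + 4011 = 17117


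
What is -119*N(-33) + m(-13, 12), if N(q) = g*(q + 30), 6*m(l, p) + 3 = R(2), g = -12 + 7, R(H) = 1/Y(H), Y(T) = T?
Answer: -21425/12 ≈ -1785.4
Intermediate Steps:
R(H) = 1/H
g = -5
m(l, p) = -5/12 (m(l, p) = -1/2 + (1/6)/2 = -1/2 + (1/6)*(1/2) = -1/2 + 1/12 = -5/12)
N(q) = -150 - 5*q (N(q) = -5*(q + 30) = -5*(30 + q) = -150 - 5*q)
-119*N(-33) + m(-13, 12) = -119*(-150 - 5*(-33)) - 5/12 = -119*(-150 + 165) - 5/12 = -119*15 - 5/12 = -1785 - 5/12 = -21425/12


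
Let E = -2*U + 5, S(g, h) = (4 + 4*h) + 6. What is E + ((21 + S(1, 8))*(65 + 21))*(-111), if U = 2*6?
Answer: -601417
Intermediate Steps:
U = 12
S(g, h) = 10 + 4*h
E = -19 (E = -2*12 + 5 = -24 + 5 = -19)
E + ((21 + S(1, 8))*(65 + 21))*(-111) = -19 + ((21 + (10 + 4*8))*(65 + 21))*(-111) = -19 + ((21 + (10 + 32))*86)*(-111) = -19 + ((21 + 42)*86)*(-111) = -19 + (63*86)*(-111) = -19 + 5418*(-111) = -19 - 601398 = -601417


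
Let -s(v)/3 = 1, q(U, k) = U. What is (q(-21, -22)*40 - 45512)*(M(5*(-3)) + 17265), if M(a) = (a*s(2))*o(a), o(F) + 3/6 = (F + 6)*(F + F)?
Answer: -1362401160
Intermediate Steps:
o(F) = -½ + 2*F*(6 + F) (o(F) = -½ + (F + 6)*(F + F) = -½ + (6 + F)*(2*F) = -½ + 2*F*(6 + F))
s(v) = -3 (s(v) = -3*1 = -3)
M(a) = -3*a*(-½ + 2*a² + 12*a) (M(a) = (a*(-3))*(-½ + 2*a² + 12*a) = (-3*a)*(-½ + 2*a² + 12*a) = -3*a*(-½ + 2*a² + 12*a))
(q(-21, -22)*40 - 45512)*(M(5*(-3)) + 17265) = (-21*40 - 45512)*(3*(5*(-3))*(1 - 120*(-3) - 4*(5*(-3))²)/2 + 17265) = (-840 - 45512)*((3/2)*(-15)*(1 - 24*(-15) - 4*(-15)²) + 17265) = -46352*((3/2)*(-15)*(1 + 360 - 4*225) + 17265) = -46352*((3/2)*(-15)*(1 + 360 - 900) + 17265) = -46352*((3/2)*(-15)*(-539) + 17265) = -46352*(24255/2 + 17265) = -46352*58785/2 = -1362401160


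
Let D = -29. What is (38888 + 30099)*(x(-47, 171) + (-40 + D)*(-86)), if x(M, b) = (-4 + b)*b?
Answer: 2379430617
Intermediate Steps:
x(M, b) = b*(-4 + b)
(38888 + 30099)*(x(-47, 171) + (-40 + D)*(-86)) = (38888 + 30099)*(171*(-4 + 171) + (-40 - 29)*(-86)) = 68987*(171*167 - 69*(-86)) = 68987*(28557 + 5934) = 68987*34491 = 2379430617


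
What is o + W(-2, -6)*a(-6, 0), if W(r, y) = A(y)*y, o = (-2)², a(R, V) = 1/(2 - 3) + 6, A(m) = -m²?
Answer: 1084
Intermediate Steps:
a(R, V) = 5 (a(R, V) = 1/(-1) + 6 = -1 + 6 = 5)
o = 4
W(r, y) = -y³ (W(r, y) = (-y²)*y = -y³)
o + W(-2, -6)*a(-6, 0) = 4 - 1*(-6)³*5 = 4 - 1*(-216)*5 = 4 + 216*5 = 4 + 1080 = 1084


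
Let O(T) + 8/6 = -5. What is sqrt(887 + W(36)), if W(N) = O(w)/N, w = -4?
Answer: sqrt(287331)/18 ≈ 29.780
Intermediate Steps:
O(T) = -19/3 (O(T) = -4/3 - 5 = -19/3)
W(N) = -19/(3*N)
sqrt(887 + W(36)) = sqrt(887 - 19/3/36) = sqrt(887 - 19/3*1/36) = sqrt(887 - 19/108) = sqrt(95777/108) = sqrt(287331)/18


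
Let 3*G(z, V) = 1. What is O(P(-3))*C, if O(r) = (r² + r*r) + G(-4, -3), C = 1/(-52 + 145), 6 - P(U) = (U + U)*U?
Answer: 865/279 ≈ 3.1004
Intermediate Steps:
P(U) = 6 - 2*U² (P(U) = 6 - (U + U)*U = 6 - 2*U*U = 6 - 2*U²)
G(z, V) = ⅓ (G(z, V) = (⅓)*1 = ⅓)
C = 1/93 ≈ 0.010753
O(r) = ⅓ + 2*r² (O(r) = (r² + r*r) + ⅓ = (r² + r²) + ⅓ = 2*r² + ⅓ = ⅓ + 2*r²)
O(P(-3))*C = (⅓ + 2*(6 - 2*(-3)²)²)*(1/93) = (⅓ + 2*(6 - 2*9)²)*(1/93) = (⅓ + 2*(6 - 18)²)*(1/93) = (⅓ + 2*(-12)²)*(1/93) = (⅓ + 2*144)*(1/93) = (⅓ + 288)*(1/93) = (865/3)*(1/93) = 865/279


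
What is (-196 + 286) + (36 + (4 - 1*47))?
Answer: 83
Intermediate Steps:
(-196 + 286) + (36 + (4 - 1*47)) = 90 + (36 + (4 - 47)) = 90 + (36 - 43) = 90 - 7 = 83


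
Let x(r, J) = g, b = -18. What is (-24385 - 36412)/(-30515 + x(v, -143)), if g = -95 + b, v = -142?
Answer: 60797/30628 ≈ 1.9850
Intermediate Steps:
g = -113 (g = -95 - 18 = -113)
x(r, J) = -113
(-24385 - 36412)/(-30515 + x(v, -143)) = (-24385 - 36412)/(-30515 - 113) = -60797/(-30628) = -60797*(-1/30628) = 60797/30628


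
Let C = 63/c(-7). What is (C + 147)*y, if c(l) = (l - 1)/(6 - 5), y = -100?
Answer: -27825/2 ≈ -13913.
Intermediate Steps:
c(l) = -1 + l (c(l) = (-1 + l)/1 = (-1 + l)*1 = -1 + l)
C = -63/8 (C = 63/(-1 - 7) = 63/(-8) = 63*(-⅛) = -63/8 ≈ -7.8750)
(C + 147)*y = (-63/8 + 147)*(-100) = (1113/8)*(-100) = -27825/2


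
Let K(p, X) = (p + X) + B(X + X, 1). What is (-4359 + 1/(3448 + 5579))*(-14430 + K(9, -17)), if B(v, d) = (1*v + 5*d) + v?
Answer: 33564434276/531 ≈ 6.3210e+7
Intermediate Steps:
B(v, d) = 2*v + 5*d (B(v, d) = (v + 5*d) + v = 2*v + 5*d)
K(p, X) = 5 + p + 5*X (K(p, X) = (p + X) + (2*(X + X) + 5*1) = (X + p) + (2*(2*X) + 5) = (X + p) + (4*X + 5) = (X + p) + (5 + 4*X) = 5 + p + 5*X)
(-4359 + 1/(3448 + 5579))*(-14430 + K(9, -17)) = (-4359 + 1/(3448 + 5579))*(-14430 + (5 + 9 + 5*(-17))) = (-4359 + 1/9027)*(-14430 + (5 + 9 - 85)) = (-4359 + 1/9027)*(-14430 - 71) = -39348692/9027*(-14501) = 33564434276/531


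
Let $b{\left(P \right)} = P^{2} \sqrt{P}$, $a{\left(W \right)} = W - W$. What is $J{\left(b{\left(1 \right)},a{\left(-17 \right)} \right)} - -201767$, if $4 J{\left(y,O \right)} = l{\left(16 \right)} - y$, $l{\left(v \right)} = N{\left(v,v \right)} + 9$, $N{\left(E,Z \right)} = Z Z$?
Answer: $201833$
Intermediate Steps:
$N{\left(E,Z \right)} = Z^{2}$
$a{\left(W \right)} = 0$
$l{\left(v \right)} = 9 + v^{2}$ ($l{\left(v \right)} = v^{2} + 9 = 9 + v^{2}$)
$b{\left(P \right)} = P^{\frac{5}{2}}$
$J{\left(y,O \right)} = \frac{265}{4} - \frac{y}{4}$ ($J{\left(y,O \right)} = \frac{\left(9 + 16^{2}\right) - y}{4} = \frac{\left(9 + 256\right) - y}{4} = \frac{265 - y}{4} = \frac{265}{4} - \frac{y}{4}$)
$J{\left(b{\left(1 \right)},a{\left(-17 \right)} \right)} - -201767 = \left(\frac{265}{4} - \frac{1^{\frac{5}{2}}}{4}\right) - -201767 = \left(\frac{265}{4} - \frac{1}{4}\right) + 201767 = 66 + 201767 = 201833$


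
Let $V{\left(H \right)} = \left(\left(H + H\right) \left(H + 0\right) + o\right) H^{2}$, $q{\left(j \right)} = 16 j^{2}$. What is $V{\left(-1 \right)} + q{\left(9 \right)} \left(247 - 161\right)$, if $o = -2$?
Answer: $111456$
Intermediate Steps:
$V{\left(H \right)} = H^{2} \left(-2 + 2 H^{2}\right)$ ($V{\left(H \right)} = \left(\left(H + H\right) \left(H + 0\right) - 2\right) H^{2} = \left(2 H H - 2\right) H^{2} = \left(2 H^{2} - 2\right) H^{2} = \left(-2 + 2 H^{2}\right) H^{2} = H^{2} \left(-2 + 2 H^{2}\right)$)
$V{\left(-1 \right)} + q{\left(9 \right)} \left(247 - 161\right) = 2 \left(-1\right)^{2} \left(-1 + \left(-1\right)^{2}\right) + 16 \cdot 9^{2} \left(247 - 161\right) = 2 \cdot 1 \left(-1 + 1\right) + 16 \cdot 81 \cdot 86 = 2 \cdot 1 \cdot 0 + 1296 \cdot 86 = 0 + 111456 = 111456$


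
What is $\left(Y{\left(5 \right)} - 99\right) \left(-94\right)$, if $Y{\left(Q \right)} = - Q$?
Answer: $9776$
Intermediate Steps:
$\left(Y{\left(5 \right)} - 99\right) \left(-94\right) = \left(\left(-1\right) 5 - 99\right) \left(-94\right) = \left(-5 - 99\right) \left(-94\right) = \left(-104\right) \left(-94\right) = 9776$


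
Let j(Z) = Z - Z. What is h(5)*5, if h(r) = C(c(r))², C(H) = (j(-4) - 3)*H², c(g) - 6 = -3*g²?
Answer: 1020020445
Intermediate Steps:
j(Z) = 0
c(g) = 6 - 3*g²
C(H) = -3*H² (C(H) = (0 - 3)*H² = -3*H²)
h(r) = 9*(6 - 3*r²)⁴ (h(r) = (-3*(6 - 3*r²)²)² = 9*(6 - 3*r²)⁴)
h(5)*5 = (729*(-2 + 5²)⁴)*5 = (729*(-2 + 25)⁴)*5 = (729*23⁴)*5 = (729*279841)*5 = 204004089*5 = 1020020445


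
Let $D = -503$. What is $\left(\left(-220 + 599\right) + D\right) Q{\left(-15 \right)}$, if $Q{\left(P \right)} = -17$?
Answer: $2108$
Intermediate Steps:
$\left(\left(-220 + 599\right) + D\right) Q{\left(-15 \right)} = \left(\left(-220 + 599\right) - 503\right) \left(-17\right) = \left(379 - 503\right) \left(-17\right) = \left(-124\right) \left(-17\right) = 2108$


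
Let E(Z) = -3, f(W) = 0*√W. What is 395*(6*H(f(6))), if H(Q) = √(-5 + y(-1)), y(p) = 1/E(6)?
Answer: 3160*I*√3 ≈ 5473.3*I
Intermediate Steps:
f(W) = 0
y(p) = -⅓ (y(p) = 1/(-3) = -⅓)
H(Q) = 4*I*√3/3 (H(Q) = √(-5 - ⅓) = √(-16/3) = 4*I*√3/3)
395*(6*H(f(6))) = 395*(6*(4*I*√3/3)) = 395*(8*I*√3) = 3160*I*√3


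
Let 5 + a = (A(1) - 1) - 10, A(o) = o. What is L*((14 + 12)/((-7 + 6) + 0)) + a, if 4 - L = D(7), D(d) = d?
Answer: 63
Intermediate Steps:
L = -3 (L = 4 - 1*7 = 4 - 7 = -3)
a = -15 (a = -5 + ((1 - 1) - 10) = -5 + (0 - 10) = -5 - 10 = -15)
L*((14 + 12)/((-7 + 6) + 0)) + a = -3*(14 + 12)/((-7 + 6) + 0) - 15 = -78/(-1 + 0) - 15 = -78/(-1) - 15 = -78*(-1) - 15 = -3*(-26) - 15 = 78 - 15 = 63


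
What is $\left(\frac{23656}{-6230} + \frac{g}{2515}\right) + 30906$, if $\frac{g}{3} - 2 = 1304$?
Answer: $\frac{9684280600}{313369} \approx 30904.0$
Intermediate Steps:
$g = 3918$ ($g = 6 + 3 \cdot 1304 = 6 + 3912 = 3918$)
$\left(\frac{23656}{-6230} + \frac{g}{2515}\right) + 30906 = \left(\frac{23656}{-6230} + \frac{3918}{2515}\right) + 30906 = \left(23656 \left(- \frac{1}{6230}\right) + 3918 \cdot \frac{1}{2515}\right) + 30906 = \left(- \frac{11828}{3115} + \frac{3918}{2515}\right) + 30906 = - \frac{701714}{313369} + 30906 = \frac{9684280600}{313369}$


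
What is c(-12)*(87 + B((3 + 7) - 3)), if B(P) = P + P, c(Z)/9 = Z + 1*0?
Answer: -10908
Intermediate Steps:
c(Z) = 9*Z (c(Z) = 9*(Z + 1*0) = 9*(Z + 0) = 9*Z)
B(P) = 2*P
c(-12)*(87 + B((3 + 7) - 3)) = (9*(-12))*(87 + 2*((3 + 7) - 3)) = -108*(87 + 2*(10 - 3)) = -108*(87 + 2*7) = -108*(87 + 14) = -108*101 = -10908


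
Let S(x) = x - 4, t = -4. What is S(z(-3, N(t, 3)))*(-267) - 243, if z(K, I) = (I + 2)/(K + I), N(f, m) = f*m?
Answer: 647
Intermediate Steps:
z(K, I) = (2 + I)/(I + K)
S(x) = -4 + x
S(z(-3, N(t, 3)))*(-267) - 243 = (-4 + (2 - 4*3)/(-4*3 - 3))*(-267) - 243 = (-4 + (2 - 12)/(-12 - 3))*(-267) - 243 = (-4 - 10/(-15))*(-267) - 243 = (-4 - 1/15*(-10))*(-267) - 243 = (-4 + 2/3)*(-267) - 243 = -10/3*(-267) - 243 = 890 - 243 = 647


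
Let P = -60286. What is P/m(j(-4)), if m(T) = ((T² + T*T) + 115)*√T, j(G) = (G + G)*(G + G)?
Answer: -30143/33228 ≈ -0.90716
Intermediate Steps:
j(G) = 4*G² (j(G) = (2*G)*(2*G) = 4*G²)
m(T) = √T*(115 + 2*T²) (m(T) = ((T² + T²) + 115)*√T = (2*T² + 115)*√T = (115 + 2*T²)*√T = √T*(115 + 2*T²))
P/m(j(-4)) = -60286*1/(8*(115 + 2*(4*(-4)²)²)) = -60286*1/(8*(115 + 2*(4*16)²)) = -60286*1/(8*(115 + 2*64²)) = -60286*1/(8*(115 + 2*4096)) = -60286*1/(8*(115 + 8192)) = -60286/(8*8307) = -60286/66456 = -60286*1/66456 = -30143/33228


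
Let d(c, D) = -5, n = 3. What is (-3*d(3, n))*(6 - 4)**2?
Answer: 60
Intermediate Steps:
(-3*d(3, n))*(6 - 4)**2 = (-3*(-5))*(6 - 4)**2 = 15*2**2 = 15*4 = 60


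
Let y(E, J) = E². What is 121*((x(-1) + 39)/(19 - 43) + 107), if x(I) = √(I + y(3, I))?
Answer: 102003/8 - 121*√2/12 ≈ 12736.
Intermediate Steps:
x(I) = √(9 + I) (x(I) = √(I + 3²) = √(I + 9) = √(9 + I))
121*((x(-1) + 39)/(19 - 43) + 107) = 121*((√(9 - 1) + 39)/(19 - 43) + 107) = 121*((√8 + 39)/(-24) + 107) = 121*((2*√2 + 39)*(-1/24) + 107) = 121*((39 + 2*√2)*(-1/24) + 107) = 121*((-13/8 - √2/12) + 107) = 121*(843/8 - √2/12) = 102003/8 - 121*√2/12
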